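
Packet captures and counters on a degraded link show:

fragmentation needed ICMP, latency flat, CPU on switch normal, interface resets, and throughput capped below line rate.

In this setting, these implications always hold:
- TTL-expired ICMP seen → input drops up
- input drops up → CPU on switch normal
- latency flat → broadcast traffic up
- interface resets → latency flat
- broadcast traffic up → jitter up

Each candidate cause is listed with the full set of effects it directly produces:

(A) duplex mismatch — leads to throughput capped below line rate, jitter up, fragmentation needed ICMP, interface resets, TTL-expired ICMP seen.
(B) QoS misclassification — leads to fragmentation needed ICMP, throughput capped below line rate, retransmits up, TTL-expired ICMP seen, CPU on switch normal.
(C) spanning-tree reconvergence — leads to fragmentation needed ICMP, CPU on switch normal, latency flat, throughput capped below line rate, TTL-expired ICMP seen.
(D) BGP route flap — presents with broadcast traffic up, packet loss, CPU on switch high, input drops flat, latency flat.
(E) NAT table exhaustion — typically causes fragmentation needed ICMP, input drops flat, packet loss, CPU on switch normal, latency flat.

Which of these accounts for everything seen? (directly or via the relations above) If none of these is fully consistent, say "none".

For each candidate, compare predicted effects to what was observed:
(A) duplex mismatch — fragmentation needed ICMP yes; latency flat yes (by interface resets → latency flat); CPU on switch normal yes (by TTL-expired ICMP seen → input drops up → CPU on switch normal); interface resets yes; throughput capped below line rate yes
(B) QoS misclassification — does not account for latency flat, interface resets
(C) spanning-tree reconvergence — does not account for interface resets
(D) BGP route flap — fails on fragmentation needed ICMP, CPU on switch normal, interface resets, throughput capped below line rate (predicts CPU on switch high, not CPU on switch normal)
(E) NAT table exhaustion — fragmentation needed ICMP yes; latency flat yes; CPU on switch normal yes; interface resets NO; throughput capped below line rate NO
Only (A) is consistent with every observation.

A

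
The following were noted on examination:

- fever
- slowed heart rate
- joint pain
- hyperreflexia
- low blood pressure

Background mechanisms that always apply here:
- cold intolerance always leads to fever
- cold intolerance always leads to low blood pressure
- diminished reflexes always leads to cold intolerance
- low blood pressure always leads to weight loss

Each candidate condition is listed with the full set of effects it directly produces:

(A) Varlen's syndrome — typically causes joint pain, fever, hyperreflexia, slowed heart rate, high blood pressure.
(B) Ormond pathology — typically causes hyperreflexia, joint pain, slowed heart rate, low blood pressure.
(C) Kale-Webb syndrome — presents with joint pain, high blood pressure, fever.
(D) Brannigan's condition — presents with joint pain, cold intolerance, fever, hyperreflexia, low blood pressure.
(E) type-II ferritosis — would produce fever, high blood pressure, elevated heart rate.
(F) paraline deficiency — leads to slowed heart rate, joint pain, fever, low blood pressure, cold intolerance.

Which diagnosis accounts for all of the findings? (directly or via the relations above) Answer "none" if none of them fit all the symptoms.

none

Checking each candidate against the observations:
(A) Varlen's syndrome — fails on low blood pressure (predicts high blood pressure, not low blood pressure)
(B) Ormond pathology — fever -; slowed heart rate +; joint pain +; hyperreflexia +; low blood pressure +
(C) Kale-Webb syndrome — fails on slowed heart rate, hyperreflexia, low blood pressure (predicts high blood pressure, not low blood pressure)
(D) Brannigan's condition — fever +; slowed heart rate -; joint pain +; hyperreflexia +; low blood pressure +
(E) type-II ferritosis — fails on slowed heart rate, joint pain, hyperreflexia, low blood pressure (predicts elevated heart rate, not slowed heart rate; predicts high blood pressure, not low blood pressure)
(F) paraline deficiency — fever +; slowed heart rate +; joint pain +; hyperreflexia -; low blood pressure +
No candidate is consistent with all observations.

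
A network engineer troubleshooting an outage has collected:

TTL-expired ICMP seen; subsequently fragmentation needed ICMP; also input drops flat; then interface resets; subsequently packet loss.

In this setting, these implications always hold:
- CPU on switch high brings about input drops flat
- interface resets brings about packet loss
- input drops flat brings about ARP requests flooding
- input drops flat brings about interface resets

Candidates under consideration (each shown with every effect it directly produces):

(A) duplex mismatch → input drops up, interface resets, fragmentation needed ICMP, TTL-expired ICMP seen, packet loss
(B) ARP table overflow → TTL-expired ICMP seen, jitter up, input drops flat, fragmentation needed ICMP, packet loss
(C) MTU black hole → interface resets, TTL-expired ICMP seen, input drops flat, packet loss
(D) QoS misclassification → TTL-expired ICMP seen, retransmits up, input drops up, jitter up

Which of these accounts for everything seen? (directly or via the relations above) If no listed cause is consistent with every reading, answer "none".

B

Testing each hypothesis:
(A) duplex mismatch — TTL-expired ICMP seen yes; fragmentation needed ICMP yes; input drops flat NO; interface resets yes; packet loss yes
(B) ARP table overflow — TTL-expired ICMP seen yes; fragmentation needed ICMP yes; input drops flat yes; interface resets yes (by input drops flat → interface resets); packet loss yes
(C) MTU black hole — does not account for fragmentation needed ICMP
(D) QoS misclassification — TTL-expired ICMP seen yes; fragmentation needed ICMP NO; input drops flat NO; interface resets NO; packet loss NO
(B) alone accounts for all the evidence.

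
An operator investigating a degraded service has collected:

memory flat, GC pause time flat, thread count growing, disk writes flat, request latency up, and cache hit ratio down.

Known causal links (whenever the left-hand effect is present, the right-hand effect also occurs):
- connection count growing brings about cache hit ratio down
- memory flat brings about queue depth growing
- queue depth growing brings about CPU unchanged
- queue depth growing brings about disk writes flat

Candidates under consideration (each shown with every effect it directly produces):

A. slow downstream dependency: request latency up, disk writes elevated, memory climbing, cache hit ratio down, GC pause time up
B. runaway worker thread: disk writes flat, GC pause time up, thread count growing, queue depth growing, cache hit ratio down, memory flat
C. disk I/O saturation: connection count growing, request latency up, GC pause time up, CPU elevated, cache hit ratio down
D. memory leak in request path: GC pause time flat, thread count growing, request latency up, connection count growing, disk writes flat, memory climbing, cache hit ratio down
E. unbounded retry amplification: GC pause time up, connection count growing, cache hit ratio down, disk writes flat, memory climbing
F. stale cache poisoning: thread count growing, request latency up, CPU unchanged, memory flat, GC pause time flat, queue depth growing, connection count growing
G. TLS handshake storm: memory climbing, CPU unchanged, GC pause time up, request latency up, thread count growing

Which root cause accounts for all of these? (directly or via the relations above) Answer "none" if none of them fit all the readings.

Testing each hypothesis:
(A) slow downstream dependency — memory flat ✗; GC pause time flat ✗; thread count growing ✗; disk writes flat ✗; request latency up ✓; cache hit ratio down ✓
(B) runaway worker thread — fails on GC pause time flat, request latency up (predicts GC pause time up, not GC pause time flat)
(C) disk I/O saturation — fails on memory flat, GC pause time flat, thread count growing, disk writes flat (predicts GC pause time up, not GC pause time flat)
(D) memory leak in request path — fails on memory flat (predicts memory climbing, not memory flat)
(E) unbounded retry amplification — memory flat ✗; GC pause time flat ✗; thread count growing ✗; disk writes flat ✓; request latency up ✗; cache hit ratio down ✓
(F) stale cache poisoning — memory flat ✓; GC pause time flat ✓; thread count growing ✓; disk writes flat ✓ (via queue depth growing → disk writes flat); request latency up ✓; cache hit ratio down ✓ (via connection count growing → cache hit ratio down)
(G) TLS handshake storm — memory flat ✗; GC pause time flat ✗; thread count growing ✓; disk writes flat ✗; request latency up ✓; cache hit ratio down ✗
(F) alone accounts for all the evidence.

F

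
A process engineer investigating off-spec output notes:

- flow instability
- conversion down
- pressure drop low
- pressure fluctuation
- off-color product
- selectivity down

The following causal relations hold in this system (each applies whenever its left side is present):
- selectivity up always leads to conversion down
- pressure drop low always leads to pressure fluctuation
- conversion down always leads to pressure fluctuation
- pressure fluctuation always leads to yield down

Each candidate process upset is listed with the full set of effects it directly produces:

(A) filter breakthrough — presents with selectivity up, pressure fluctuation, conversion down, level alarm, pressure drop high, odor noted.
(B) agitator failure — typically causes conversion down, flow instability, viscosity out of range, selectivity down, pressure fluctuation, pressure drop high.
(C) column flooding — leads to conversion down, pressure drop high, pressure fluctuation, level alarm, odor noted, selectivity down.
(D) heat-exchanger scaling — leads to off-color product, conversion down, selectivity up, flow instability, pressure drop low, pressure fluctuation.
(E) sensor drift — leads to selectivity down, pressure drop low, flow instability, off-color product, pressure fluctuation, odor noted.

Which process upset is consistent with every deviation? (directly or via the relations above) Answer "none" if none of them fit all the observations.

none

For each candidate, compare predicted effects to what was observed:
(A) filter breakthrough — flow instability ✗; conversion down ✓; pressure drop low ✗; pressure fluctuation ✓; off-color product ✗; selectivity down ✗
(B) agitator failure — fails on pressure drop low, off-color product (predicts pressure drop high, not pressure drop low)
(C) column flooding — flow instability ✗; conversion down ✓; pressure drop low ✗; pressure fluctuation ✓; off-color product ✗; selectivity down ✓
(D) heat-exchanger scaling — flow instability ✓; conversion down ✓; pressure drop low ✓; pressure fluctuation ✓; off-color product ✓; selectivity down ✗
(E) sensor drift — flow instability ✓; conversion down ✗; pressure drop low ✓; pressure fluctuation ✓; off-color product ✓; selectivity down ✓
None of the listed candidates fits everything.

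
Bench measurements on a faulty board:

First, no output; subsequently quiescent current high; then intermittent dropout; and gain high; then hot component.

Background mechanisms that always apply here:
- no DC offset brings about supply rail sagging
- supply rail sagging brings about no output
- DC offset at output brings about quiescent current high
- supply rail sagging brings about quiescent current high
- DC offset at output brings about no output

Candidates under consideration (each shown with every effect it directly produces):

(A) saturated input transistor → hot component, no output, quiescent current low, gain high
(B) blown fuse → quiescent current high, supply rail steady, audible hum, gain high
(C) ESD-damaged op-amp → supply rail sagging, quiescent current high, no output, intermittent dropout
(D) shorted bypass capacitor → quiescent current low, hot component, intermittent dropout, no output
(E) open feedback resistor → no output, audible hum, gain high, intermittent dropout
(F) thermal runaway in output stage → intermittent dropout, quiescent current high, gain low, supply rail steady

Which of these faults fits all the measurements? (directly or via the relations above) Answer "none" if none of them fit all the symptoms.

none

Checking each candidate against the observations:
(A) saturated input transistor — no output ✓; quiescent current high ✗; intermittent dropout ✗; gain high ✓; hot component ✓
(B) blown fuse — no output ✗; quiescent current high ✓; intermittent dropout ✗; gain high ✓; hot component ✗
(C) ESD-damaged op-amp — does not account for gain high, hot component
(D) shorted bypass capacitor — no output ✓; quiescent current high ✗; intermittent dropout ✓; gain high ✗; hot component ✓
(E) open feedback resistor — no output ✓; quiescent current high ✗; intermittent dropout ✓; gain high ✓; hot component ✗
(F) thermal runaway in output stage — fails on no output, gain high, hot component (predicts gain low, not gain high)
None of the listed candidates fits everything.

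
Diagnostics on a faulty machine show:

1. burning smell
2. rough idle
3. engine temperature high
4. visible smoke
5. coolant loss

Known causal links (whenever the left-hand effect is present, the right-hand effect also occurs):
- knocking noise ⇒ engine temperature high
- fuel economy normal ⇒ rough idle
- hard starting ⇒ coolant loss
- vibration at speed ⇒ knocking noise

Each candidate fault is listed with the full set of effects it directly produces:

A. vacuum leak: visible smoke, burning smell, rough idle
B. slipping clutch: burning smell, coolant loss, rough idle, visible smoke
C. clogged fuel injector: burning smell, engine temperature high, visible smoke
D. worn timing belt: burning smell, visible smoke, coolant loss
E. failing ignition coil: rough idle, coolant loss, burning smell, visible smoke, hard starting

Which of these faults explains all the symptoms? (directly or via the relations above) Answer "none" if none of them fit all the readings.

Per-candidate check:
(A) vacuum leak — does not account for engine temperature high, coolant loss
(B) slipping clutch — does not account for engine temperature high
(C) clogged fuel injector — burning smell yes; rough idle NO; engine temperature high yes; visible smoke yes; coolant loss NO
(D) worn timing belt — does not account for rough idle, engine temperature high
(E) failing ignition coil — burning smell yes; rough idle yes; engine temperature high NO; visible smoke yes; coolant loss yes
No candidate is consistent with all observations.

none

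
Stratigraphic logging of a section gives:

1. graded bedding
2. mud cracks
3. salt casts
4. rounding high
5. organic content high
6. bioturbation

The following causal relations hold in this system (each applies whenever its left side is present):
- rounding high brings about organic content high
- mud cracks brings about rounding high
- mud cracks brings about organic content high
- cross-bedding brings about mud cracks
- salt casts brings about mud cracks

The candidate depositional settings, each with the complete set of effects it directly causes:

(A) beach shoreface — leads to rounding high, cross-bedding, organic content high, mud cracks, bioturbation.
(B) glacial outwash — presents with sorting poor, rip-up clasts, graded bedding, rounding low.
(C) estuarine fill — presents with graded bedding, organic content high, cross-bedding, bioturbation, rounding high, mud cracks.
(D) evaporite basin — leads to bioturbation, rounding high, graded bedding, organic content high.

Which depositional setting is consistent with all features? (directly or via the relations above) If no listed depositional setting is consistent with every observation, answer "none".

none

Per-candidate check:
(A) beach shoreface — graded bedding -; mud cracks +; salt casts -; rounding high +; organic content high +; bioturbation +
(B) glacial outwash — graded bedding +; mud cracks -; salt casts -; rounding high -; organic content high -; bioturbation -
(C) estuarine fill — does not account for salt casts
(D) evaporite basin — does not account for mud cracks, salt casts
None of the listed candidates fits everything.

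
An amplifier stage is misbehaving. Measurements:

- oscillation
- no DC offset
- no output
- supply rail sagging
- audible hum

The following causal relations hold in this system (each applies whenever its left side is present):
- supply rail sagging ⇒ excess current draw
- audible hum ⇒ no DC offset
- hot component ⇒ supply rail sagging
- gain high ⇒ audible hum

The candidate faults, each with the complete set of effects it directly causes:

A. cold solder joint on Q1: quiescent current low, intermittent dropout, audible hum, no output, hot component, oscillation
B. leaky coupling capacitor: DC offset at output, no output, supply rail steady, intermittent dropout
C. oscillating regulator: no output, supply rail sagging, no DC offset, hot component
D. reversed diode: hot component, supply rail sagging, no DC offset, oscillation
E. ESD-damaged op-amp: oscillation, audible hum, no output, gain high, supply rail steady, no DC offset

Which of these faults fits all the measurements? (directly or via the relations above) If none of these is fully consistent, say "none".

Testing each hypothesis:
(A) cold solder joint on Q1 — accounts for every observation (no DC offset through audible hum → no DC offset)
(B) leaky coupling capacitor — oscillation miss; no DC offset miss; no output match; supply rail sagging miss; audible hum miss
(C) oscillating regulator — oscillation miss; no DC offset match; no output match; supply rail sagging match; audible hum miss
(D) reversed diode — does not account for no output, audible hum
(E) ESD-damaged op-amp — oscillation match; no DC offset match; no output match; supply rail sagging miss; audible hum match
Only (A) is consistent with every observation.

A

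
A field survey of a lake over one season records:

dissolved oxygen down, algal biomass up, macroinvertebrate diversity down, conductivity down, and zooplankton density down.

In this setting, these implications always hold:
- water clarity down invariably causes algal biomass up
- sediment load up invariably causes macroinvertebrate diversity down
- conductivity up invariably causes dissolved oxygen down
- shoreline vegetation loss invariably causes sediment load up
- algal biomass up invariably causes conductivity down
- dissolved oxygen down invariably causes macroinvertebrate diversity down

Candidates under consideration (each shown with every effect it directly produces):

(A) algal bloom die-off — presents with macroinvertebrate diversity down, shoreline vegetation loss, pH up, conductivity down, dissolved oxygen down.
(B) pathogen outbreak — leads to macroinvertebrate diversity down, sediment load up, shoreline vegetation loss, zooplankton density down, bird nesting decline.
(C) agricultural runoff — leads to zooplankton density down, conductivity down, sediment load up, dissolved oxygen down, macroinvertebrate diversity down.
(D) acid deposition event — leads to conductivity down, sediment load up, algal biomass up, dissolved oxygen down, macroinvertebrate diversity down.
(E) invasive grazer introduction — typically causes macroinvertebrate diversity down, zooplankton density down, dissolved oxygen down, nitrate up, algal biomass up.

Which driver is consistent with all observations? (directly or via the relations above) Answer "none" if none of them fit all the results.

For each candidate, compare predicted effects to what was observed:
(A) algal bloom die-off — does not account for algal biomass up, zooplankton density down
(B) pathogen outbreak — does not account for dissolved oxygen down, algal biomass up, conductivity down
(C) agricultural runoff — does not account for algal biomass up
(D) acid deposition event — does not account for zooplankton density down
(E) invasive grazer introduction — dissolved oxygen down match; algal biomass up match; macroinvertebrate diversity down match; conductivity down match (by algal biomass up → conductivity down); zooplankton density down match
(E) is the only candidate with no mismatches.

E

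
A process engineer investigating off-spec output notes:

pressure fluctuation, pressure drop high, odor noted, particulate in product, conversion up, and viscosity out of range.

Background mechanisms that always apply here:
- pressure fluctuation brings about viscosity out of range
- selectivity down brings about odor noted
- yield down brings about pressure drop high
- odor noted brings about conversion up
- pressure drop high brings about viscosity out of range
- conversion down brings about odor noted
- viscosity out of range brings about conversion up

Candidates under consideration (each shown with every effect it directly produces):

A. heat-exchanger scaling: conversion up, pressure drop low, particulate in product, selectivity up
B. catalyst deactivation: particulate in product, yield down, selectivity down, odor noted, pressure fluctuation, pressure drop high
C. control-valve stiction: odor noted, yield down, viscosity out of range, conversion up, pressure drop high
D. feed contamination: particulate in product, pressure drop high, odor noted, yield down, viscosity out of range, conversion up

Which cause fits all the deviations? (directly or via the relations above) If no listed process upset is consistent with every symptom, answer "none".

For each candidate, compare predicted effects to what was observed:
(A) heat-exchanger scaling — pressure fluctuation NO; pressure drop high NO; odor noted NO; particulate in product yes; conversion up yes; viscosity out of range NO
(B) catalyst deactivation — pressure fluctuation yes; pressure drop high yes; odor noted yes; particulate in product yes; conversion up yes (by odor noted → conversion up); viscosity out of range yes (by pressure fluctuation → viscosity out of range)
(C) control-valve stiction — does not account for pressure fluctuation, particulate in product
(D) feed contamination — does not account for pressure fluctuation
(B) is the only candidate with no mismatches.

B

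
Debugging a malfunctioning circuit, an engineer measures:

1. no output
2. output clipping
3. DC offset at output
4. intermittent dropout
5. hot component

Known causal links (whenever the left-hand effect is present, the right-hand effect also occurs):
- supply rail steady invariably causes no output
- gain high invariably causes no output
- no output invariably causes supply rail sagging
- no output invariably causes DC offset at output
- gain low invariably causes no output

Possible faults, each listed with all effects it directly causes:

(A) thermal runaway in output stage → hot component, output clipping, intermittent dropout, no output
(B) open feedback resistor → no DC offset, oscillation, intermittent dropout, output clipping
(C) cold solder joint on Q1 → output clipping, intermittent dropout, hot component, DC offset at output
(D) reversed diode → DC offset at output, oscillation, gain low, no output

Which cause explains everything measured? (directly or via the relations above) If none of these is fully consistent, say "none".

A

For each candidate, compare predicted effects to what was observed:
(A) thermal runaway in output stage — no output match; output clipping match; DC offset at output match (by no output → DC offset at output); intermittent dropout match; hot component match
(B) open feedback resistor — fails on no output, DC offset at output, hot component (predicts no DC offset, not DC offset at output)
(C) cold solder joint on Q1 — no output miss; output clipping match; DC offset at output match; intermittent dropout match; hot component match
(D) reversed diode — no output match; output clipping miss; DC offset at output match; intermittent dropout miss; hot component miss
(A) alone accounts for all the evidence.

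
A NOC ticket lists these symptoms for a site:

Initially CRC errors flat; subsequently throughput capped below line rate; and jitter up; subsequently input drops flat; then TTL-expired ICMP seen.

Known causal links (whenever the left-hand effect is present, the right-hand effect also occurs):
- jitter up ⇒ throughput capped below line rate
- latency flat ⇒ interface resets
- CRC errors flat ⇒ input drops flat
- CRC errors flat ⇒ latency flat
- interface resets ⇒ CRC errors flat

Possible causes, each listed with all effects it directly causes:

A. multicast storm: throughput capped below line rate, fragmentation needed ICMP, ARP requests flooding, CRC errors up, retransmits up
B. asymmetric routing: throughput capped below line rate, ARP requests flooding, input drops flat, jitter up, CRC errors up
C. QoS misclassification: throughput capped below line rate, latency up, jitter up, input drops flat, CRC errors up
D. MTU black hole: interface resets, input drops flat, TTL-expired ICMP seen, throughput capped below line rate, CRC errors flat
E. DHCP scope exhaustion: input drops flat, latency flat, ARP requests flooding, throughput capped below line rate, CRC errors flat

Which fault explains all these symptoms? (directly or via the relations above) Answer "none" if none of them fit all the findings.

none

Checking each candidate against the observations:
(A) multicast storm — CRC errors flat -; throughput capped below line rate +; jitter up -; input drops flat -; TTL-expired ICMP seen -
(B) asymmetric routing — fails on CRC errors flat, TTL-expired ICMP seen (predicts CRC errors up, not CRC errors flat)
(C) QoS misclassification — fails on CRC errors flat, TTL-expired ICMP seen (predicts CRC errors up, not CRC errors flat)
(D) MTU black hole — does not account for jitter up
(E) DHCP scope exhaustion — CRC errors flat +; throughput capped below line rate +; jitter up -; input drops flat +; TTL-expired ICMP seen -
None of the listed candidates fits everything.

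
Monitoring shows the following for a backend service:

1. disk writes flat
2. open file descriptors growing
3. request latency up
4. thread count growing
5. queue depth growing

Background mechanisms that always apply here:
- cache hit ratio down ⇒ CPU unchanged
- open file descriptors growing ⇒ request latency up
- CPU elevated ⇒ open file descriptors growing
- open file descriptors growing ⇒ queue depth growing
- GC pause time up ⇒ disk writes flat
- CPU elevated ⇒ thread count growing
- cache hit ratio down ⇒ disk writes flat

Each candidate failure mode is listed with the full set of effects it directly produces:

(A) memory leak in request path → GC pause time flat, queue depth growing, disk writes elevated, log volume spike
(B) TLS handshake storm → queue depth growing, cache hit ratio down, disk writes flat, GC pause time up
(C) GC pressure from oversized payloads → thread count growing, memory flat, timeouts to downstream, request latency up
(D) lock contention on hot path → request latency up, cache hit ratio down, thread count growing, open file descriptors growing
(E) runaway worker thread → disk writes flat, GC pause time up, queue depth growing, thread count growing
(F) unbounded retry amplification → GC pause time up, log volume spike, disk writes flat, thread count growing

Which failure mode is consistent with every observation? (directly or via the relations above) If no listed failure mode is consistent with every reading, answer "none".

Checking each candidate against the observations:
(A) memory leak in request path — fails on disk writes flat, open file descriptors growing, request latency up, thread count growing (predicts disk writes elevated, not disk writes flat)
(B) TLS handshake storm — does not account for open file descriptors growing, request latency up, thread count growing
(C) GC pressure from oversized payloads — does not account for disk writes flat, open file descriptors growing, queue depth growing
(D) lock contention on hot path — disk writes flat match (by cache hit ratio down → disk writes flat); open file descriptors growing match; request latency up match; thread count growing match; queue depth growing match (by open file descriptors growing → queue depth growing)
(E) runaway worker thread — disk writes flat match; open file descriptors growing miss; request latency up miss; thread count growing match; queue depth growing match
(F) unbounded retry amplification — disk writes flat match; open file descriptors growing miss; request latency up miss; thread count growing match; queue depth growing miss
(D) alone accounts for all the evidence.

D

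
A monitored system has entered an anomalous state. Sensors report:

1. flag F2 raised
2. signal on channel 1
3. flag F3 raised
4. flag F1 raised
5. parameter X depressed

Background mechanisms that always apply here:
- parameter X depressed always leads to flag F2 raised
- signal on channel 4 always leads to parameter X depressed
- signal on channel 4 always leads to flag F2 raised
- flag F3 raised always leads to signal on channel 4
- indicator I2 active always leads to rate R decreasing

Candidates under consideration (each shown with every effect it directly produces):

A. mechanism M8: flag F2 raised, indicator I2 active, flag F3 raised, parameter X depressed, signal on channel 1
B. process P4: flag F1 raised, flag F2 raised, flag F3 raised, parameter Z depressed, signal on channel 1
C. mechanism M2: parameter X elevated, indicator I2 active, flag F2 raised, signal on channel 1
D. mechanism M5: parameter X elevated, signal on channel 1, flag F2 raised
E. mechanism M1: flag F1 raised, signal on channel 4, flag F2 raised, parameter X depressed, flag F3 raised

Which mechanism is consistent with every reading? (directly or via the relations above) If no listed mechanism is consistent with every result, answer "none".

For each candidate, compare predicted effects to what was observed:
(A) mechanism M8 — flag F2 raised +; signal on channel 1 +; flag F3 raised +; flag F1 raised -; parameter X depressed +
(B) process P4 — accounts for every observation (parameter X depressed by flag F3 raised → signal on channel 4 → parameter X depressed)
(C) mechanism M2 — fails on flag F3 raised, flag F1 raised, parameter X depressed (predicts parameter X elevated, not parameter X depressed)
(D) mechanism M5 — fails on flag F3 raised, flag F1 raised, parameter X depressed (predicts parameter X elevated, not parameter X depressed)
(E) mechanism M1 — flag F2 raised +; signal on channel 1 -; flag F3 raised +; flag F1 raised +; parameter X depressed +
(B) is the only candidate with no mismatches.

B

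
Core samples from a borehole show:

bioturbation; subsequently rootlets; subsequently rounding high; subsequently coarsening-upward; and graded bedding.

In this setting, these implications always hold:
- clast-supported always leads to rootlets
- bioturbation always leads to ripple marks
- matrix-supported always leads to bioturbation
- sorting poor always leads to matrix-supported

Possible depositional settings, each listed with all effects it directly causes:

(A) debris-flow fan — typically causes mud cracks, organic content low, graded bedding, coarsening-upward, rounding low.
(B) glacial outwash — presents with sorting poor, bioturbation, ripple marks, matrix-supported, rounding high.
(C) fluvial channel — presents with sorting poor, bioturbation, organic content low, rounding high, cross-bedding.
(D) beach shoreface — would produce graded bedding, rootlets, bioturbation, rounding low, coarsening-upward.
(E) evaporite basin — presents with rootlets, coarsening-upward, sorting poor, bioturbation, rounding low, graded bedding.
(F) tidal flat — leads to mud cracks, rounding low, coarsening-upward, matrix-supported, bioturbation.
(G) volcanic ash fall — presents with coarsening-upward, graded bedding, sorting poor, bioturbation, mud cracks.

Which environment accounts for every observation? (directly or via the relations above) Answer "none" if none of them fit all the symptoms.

For each candidate, compare predicted effects to what was observed:
(A) debris-flow fan — bioturbation NO; rootlets NO; rounding high NO; coarsening-upward yes; graded bedding yes
(B) glacial outwash — bioturbation yes; rootlets NO; rounding high yes; coarsening-upward NO; graded bedding NO
(C) fluvial channel — bioturbation yes; rootlets NO; rounding high yes; coarsening-upward NO; graded bedding NO
(D) beach shoreface — bioturbation yes; rootlets yes; rounding high NO; coarsening-upward yes; graded bedding yes
(E) evaporite basin — fails on rounding high (predicts rounding low, not rounding high)
(F) tidal flat — fails on rootlets, rounding high, graded bedding (predicts rounding low, not rounding high)
(G) volcanic ash fall — does not account for rootlets, rounding high
Every candidate fails on at least one observation.

none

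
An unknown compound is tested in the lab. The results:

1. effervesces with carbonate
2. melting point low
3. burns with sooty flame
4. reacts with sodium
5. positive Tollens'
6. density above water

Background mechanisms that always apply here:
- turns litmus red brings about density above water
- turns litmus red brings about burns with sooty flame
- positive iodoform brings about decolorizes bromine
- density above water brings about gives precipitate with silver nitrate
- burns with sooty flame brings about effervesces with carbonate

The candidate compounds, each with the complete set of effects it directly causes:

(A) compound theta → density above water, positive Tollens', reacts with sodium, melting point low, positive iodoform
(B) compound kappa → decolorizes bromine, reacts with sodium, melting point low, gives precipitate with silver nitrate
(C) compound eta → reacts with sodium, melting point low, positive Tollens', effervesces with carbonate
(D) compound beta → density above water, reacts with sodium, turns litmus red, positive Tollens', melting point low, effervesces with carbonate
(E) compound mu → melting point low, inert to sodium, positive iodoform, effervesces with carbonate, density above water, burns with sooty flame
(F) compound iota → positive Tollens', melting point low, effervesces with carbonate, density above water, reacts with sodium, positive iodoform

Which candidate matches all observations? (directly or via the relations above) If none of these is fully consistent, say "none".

Testing each hypothesis:
(A) compound theta — effervesces with carbonate ✗; melting point low ✓; burns with sooty flame ✗; reacts with sodium ✓; positive Tollens' ✓; density above water ✓
(B) compound kappa — effervesces with carbonate ✗; melting point low ✓; burns with sooty flame ✗; reacts with sodium ✓; positive Tollens' ✗; density above water ✗
(C) compound eta — effervesces with carbonate ✓; melting point low ✓; burns with sooty flame ✗; reacts with sodium ✓; positive Tollens' ✓; density above water ✗
(D) compound beta — accounts for every observation (burns with sooty flame by turns litmus red → burns with sooty flame)
(E) compound mu — effervesces with carbonate ✓; melting point low ✓; burns with sooty flame ✓; reacts with sodium ✗; positive Tollens' ✗; density above water ✓
(F) compound iota — effervesces with carbonate ✓; melting point low ✓; burns with sooty flame ✗; reacts with sodium ✓; positive Tollens' ✓; density above water ✓
(D) is the only candidate with no mismatches.

D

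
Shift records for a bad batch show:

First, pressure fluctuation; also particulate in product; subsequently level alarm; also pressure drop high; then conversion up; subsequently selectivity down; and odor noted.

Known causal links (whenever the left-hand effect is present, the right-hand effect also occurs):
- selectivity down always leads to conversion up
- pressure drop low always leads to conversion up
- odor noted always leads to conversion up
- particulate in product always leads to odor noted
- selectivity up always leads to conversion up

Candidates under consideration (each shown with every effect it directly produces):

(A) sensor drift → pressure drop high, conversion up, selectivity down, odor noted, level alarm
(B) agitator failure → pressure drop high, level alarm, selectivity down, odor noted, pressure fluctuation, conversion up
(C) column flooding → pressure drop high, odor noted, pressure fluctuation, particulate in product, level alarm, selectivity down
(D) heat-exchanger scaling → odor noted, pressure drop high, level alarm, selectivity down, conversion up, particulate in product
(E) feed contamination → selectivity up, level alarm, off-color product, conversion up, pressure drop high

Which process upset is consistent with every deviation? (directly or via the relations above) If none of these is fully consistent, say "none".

Testing each hypothesis:
(A) sensor drift — does not account for pressure fluctuation, particulate in product
(B) agitator failure — does not account for particulate in product
(C) column flooding — accounts for every observation (conversion up through odor noted → conversion up)
(D) heat-exchanger scaling — does not account for pressure fluctuation
(E) feed contamination — pressure fluctuation NO; particulate in product NO; level alarm yes; pressure drop high yes; conversion up yes; selectivity down NO; odor noted NO
(C) is the only candidate with no mismatches.

C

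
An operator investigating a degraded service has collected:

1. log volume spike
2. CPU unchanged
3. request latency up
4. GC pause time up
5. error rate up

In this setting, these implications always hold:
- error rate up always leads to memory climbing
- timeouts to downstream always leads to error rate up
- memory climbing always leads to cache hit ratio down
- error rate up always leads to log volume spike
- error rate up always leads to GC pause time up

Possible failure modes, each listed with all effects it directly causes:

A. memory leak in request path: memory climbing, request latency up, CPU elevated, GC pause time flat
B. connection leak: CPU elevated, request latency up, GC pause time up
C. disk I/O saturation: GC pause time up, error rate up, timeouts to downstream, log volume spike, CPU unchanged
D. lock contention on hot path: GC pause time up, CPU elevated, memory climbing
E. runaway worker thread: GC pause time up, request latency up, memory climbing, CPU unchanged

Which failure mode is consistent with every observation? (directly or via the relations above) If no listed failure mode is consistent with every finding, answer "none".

none

For each candidate, compare predicted effects to what was observed:
(A) memory leak in request path — fails on log volume spike, CPU unchanged, GC pause time up, error rate up (predicts CPU elevated, not CPU unchanged; predicts GC pause time flat, not GC pause time up)
(B) connection leak — fails on log volume spike, CPU unchanged, error rate up (predicts CPU elevated, not CPU unchanged)
(C) disk I/O saturation — log volume spike +; CPU unchanged +; request latency up -; GC pause time up +; error rate up +
(D) lock contention on hot path — fails on log volume spike, CPU unchanged, request latency up, error rate up (predicts CPU elevated, not CPU unchanged)
(E) runaway worker thread — log volume spike -; CPU unchanged +; request latency up +; GC pause time up +; error rate up -
None of the listed candidates fits everything.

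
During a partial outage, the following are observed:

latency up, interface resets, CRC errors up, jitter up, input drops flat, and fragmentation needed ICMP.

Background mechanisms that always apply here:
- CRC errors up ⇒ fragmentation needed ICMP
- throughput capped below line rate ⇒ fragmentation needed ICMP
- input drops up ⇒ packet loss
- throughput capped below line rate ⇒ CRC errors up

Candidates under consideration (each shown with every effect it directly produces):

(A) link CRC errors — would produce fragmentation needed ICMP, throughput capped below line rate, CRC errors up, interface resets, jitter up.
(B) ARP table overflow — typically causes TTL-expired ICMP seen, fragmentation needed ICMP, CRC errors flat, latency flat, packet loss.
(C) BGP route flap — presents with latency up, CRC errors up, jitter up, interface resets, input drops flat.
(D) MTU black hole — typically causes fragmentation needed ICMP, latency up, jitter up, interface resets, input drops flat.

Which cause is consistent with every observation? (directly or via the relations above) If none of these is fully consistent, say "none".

Checking each candidate against the observations:
(A) link CRC errors — latency up miss; interface resets match; CRC errors up match; jitter up match; input drops flat miss; fragmentation needed ICMP match
(B) ARP table overflow — latency up miss; interface resets miss; CRC errors up miss; jitter up miss; input drops flat miss; fragmentation needed ICMP match
(C) BGP route flap — latency up match; interface resets match; CRC errors up match; jitter up match; input drops flat match; fragmentation needed ICMP match (through CRC errors up → fragmentation needed ICMP)
(D) MTU black hole — does not account for CRC errors up
(C) is the only candidate with no mismatches.

C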